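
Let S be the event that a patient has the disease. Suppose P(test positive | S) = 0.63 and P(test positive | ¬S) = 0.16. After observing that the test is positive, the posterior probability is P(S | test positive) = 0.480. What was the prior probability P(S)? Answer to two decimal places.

Bayes' rule in odds form gives O(S|E) = O(S)·[P(E|S)/P(E|¬S)], hence O(S) = O(S|E)/LR.
Posterior odds = 0.480/(1−0.480) = 0.9231. LR = 0.63/0.16 = 3.9375.
Prior odds = 0.9231/3.9375 = 0.2344, so P(S) = 0.2344/(1+0.2344) ≈ 0.19.

P(S) = 0.19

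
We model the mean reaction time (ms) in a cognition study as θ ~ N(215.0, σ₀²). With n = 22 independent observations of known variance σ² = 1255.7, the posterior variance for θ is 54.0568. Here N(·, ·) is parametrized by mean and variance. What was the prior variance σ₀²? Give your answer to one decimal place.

σ₀² = 1021.5

Posterior precision equals prior precision plus data precision: 1/σ_n² = 1/σ₀² + n/σ².
So 1/σ₀² = 1/54.0568 − 22/1255.7 = 0.018499 − 0.017520 = 0.000979.
Hence σ₀² = 1/0.000979 ≈ 1021.5.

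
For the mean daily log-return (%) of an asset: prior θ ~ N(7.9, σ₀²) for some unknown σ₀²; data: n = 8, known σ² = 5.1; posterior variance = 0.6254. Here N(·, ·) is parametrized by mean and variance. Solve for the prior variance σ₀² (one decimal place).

σ₀² = 32.9

Posterior precision equals prior precision plus data precision: 1/σ_n² = 1/σ₀² + n/σ².
So 1/σ₀² = 1/0.6254 − 8/5.1 = 1.598977 − 1.568627 = 0.030350.
Hence σ₀² = 1/0.030350 ≈ 32.9.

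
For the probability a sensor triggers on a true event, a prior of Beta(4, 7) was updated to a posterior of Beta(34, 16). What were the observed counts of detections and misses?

Under Beta–binomial conjugacy the posterior parameters are (α+s, β+f).
Match parameters: s=34−4=30, f=16−7=9.

30 detections and 9 misses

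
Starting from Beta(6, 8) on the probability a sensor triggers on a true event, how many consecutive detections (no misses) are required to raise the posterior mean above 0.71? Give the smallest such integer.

k = 14

After k detections and 0 misses the posterior is Beta(6+k, 8), with mean (6+k)/(6+8+k).
Set (6+k)/(14+k) > 0.71 and solve: k > (0.71·14 − 6)/(1 − 0.71) = 13.586.
The smallest integer exceeding 13.586 is 14.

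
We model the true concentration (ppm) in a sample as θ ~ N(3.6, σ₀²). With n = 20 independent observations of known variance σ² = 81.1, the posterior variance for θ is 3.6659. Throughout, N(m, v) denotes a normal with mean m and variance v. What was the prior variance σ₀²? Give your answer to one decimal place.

Posterior precision equals prior precision plus data precision: 1/σ_n² = 1/σ₀² + n/σ².
So 1/σ₀² = 1/3.6659 − 20/81.1 = 0.272784 − 0.246609 = 0.026175.
Hence σ₀² = 1/0.026175 ≈ 38.2.

σ₀² = 38.2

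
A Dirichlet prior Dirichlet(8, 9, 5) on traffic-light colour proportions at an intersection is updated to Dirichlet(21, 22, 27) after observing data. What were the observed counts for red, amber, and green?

For a Dirichlet(α) prior with multinomial counts c, the posterior is Dirichlet(α + c) componentwise.
Counts are posterior − prior componentwise: 21−8=13, 22−9=13, 27−5=22.

counts (13, 13, 22)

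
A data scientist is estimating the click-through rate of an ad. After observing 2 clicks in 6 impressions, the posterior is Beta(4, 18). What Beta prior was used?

Beta(2, 14)

A Beta(a, b) prior with s successes and f failures in binomial data gives a Beta(a+s, b+f) posterior.
So a = 4 − 2 = 2 and b = 18 − 4 = 14.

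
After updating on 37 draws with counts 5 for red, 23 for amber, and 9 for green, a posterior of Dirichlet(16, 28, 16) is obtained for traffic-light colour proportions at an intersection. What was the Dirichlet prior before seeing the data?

For a Dirichlet(α) prior with multinomial counts c, the posterior is Dirichlet(α + c) componentwise.
Subtract each count from the matching posterior parameter: 16−5=11, 28−23=5, 16−9=7.

Dirichlet(11, 5, 7)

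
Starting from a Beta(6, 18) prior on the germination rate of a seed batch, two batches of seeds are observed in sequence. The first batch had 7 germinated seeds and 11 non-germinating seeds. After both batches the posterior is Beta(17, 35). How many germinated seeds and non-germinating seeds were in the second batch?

4 germinated seeds and 6 non-germinating seeds

Because Beta–binomial updating is additive in the counts, the combined data contributed (α_post−α_prior, β_post−β_prior) successes and failures.
Total across both batches: 17−6=11 germinated seeds, 35−18=17 non-germinating seeds.
Subtract the first batch: 11−7=4 germinated seeds and 17−11=6 non-germinating seeds.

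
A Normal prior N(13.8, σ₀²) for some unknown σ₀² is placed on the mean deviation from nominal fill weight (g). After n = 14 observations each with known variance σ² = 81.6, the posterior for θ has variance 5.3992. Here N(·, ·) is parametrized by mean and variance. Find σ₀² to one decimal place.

σ₀² = 73.3

For the Normal–Normal model with known σ², precisions add: τ_n = τ₀ + n/σ².
So 1/σ₀² = 1/5.3992 − 14/81.6 = 0.185213 − 0.171569 = 0.013644.
Hence σ₀² = 1/0.013644 ≈ 73.3.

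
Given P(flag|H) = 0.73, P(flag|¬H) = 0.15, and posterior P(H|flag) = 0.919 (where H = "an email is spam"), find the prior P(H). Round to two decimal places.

P(H) = 0.70

In odds form, posterior odds = prior odds × likelihood ratio, so prior odds = posterior odds ÷ LR.
Posterior odds = 0.919/(1−0.919) = 11.3457. LR = 0.73/0.15 = 4.8667.
Prior odds = 11.3457/4.8667 = 2.3313, so P(H) = 2.3313/(1+2.3313) ≈ 0.70.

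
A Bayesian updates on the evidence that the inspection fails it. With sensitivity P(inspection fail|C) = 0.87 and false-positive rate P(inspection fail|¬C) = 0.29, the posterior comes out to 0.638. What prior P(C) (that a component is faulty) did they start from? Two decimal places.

In odds form, posterior odds = prior odds × likelihood ratio, so prior odds = posterior odds ÷ LR.
Posterior odds = 0.638/(1−0.638) = 1.7624. LR = 0.87/0.29 = 3.0000.
Prior odds = 1.7624/3.0000 = 0.5875, so P(C) = 0.5875/(1+0.5875) ≈ 0.37.

P(C) = 0.37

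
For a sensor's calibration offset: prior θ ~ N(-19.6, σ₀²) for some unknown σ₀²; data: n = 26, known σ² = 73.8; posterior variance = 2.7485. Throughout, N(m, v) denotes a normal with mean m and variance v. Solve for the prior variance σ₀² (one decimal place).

Posterior precision equals prior precision plus data precision: 1/σ_n² = 1/σ₀² + n/σ².
So 1/σ₀² = 1/2.7485 − 26/73.8 = 0.363835 − 0.352304 = 0.011531.
Hence σ₀² = 1/0.011531 ≈ 86.7.

σ₀² = 86.7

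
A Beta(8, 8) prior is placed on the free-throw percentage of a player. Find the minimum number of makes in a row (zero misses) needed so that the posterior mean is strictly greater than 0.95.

k = 145

After k makes and 0 misses the posterior is Beta(8+k, 8), with mean (8+k)/(8+8+k).
Set (8+k)/(16+k) > 0.95 and solve: k > (0.95·16 − 8)/(1 − 0.95) = 144.000.
The smallest integer exceeding 144.000 is 145.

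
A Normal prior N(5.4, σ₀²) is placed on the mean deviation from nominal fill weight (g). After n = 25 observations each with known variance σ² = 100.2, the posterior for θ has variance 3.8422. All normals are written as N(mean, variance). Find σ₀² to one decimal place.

Posterior precision equals prior precision plus data precision: 1/σ_n² = 1/σ₀² + n/σ².
So 1/σ₀² = 1/3.8422 − 25/100.2 = 0.260268 − 0.249501 = 0.010767.
Hence σ₀² = 1/0.010767 ≈ 92.9.

σ₀² = 92.9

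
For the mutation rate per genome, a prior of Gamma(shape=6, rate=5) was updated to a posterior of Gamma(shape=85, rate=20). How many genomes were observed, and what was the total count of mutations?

n = 15 genomes with total 79 mutations

A Gamma(α, β) prior (rate parametrization) on a Poisson rate with n observations summing to S gives posterior Gamma(α+S, β+n).
Matching: Σxᵢ = 85 − 6 = 79 and n = 20 − 5 = 15.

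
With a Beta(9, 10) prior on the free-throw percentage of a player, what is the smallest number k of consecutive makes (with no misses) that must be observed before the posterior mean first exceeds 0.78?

After k makes and 0 misses the posterior is Beta(9+k, 10), with mean (9+k)/(9+10+k).
Set (9+k)/(19+k) > 0.78 and solve: k > (0.78·19 − 9)/(1 − 0.78) = 26.455.
The smallest integer exceeding 26.455 is 27, and checking k=27: (36)/(46) = 0.7826 > 0.78.

k = 27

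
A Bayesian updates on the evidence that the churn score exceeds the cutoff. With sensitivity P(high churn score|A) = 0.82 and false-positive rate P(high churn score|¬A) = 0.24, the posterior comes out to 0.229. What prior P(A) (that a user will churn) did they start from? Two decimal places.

Bayes' rule in odds form gives O(A|E) = O(A)·[P(E|A)/P(E|¬A)], hence O(A) = O(A|E)/LR.
Posterior odds = 0.229/(1−0.229) = 0.2970. LR = 0.82/0.24 = 3.4167.
Prior odds = 0.2970/3.4167 = 0.0869, so P(A) = 0.0869/(1+0.0869) ≈ 0.08.

P(A) = 0.08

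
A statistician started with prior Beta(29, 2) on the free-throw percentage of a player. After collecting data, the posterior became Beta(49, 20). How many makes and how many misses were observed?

20 makes and 18 misses

Under Beta–binomial conjugacy the posterior parameters are (a+s, b+f).
Match parameters: s=49−29=20, f=20−2=18.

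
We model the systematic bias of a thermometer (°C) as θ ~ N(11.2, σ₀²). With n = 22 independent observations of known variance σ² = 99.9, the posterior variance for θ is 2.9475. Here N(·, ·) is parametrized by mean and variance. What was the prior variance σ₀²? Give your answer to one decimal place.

Posterior precision equals prior precision plus data precision: 1/σ_n² = 1/σ₀² + n/σ².
So 1/σ₀² = 1/2.9475 − 22/99.9 = 0.339271 − 0.220220 = 0.119051.
Hence σ₀² = 1/0.119051 ≈ 8.4.

σ₀² = 8.4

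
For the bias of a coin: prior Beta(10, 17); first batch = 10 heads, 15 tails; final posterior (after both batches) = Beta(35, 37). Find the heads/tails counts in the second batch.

Because Beta–binomial updating is additive in the counts, the combined data contributed (α_post−α_prior, β_post−β_prior) successes and failures.
Total across both batches: 35−10=25 heads, 37−17=20 tails.
Subtract the first batch: 25−10=15 heads and 20−15=5 tails.

15 heads and 5 tails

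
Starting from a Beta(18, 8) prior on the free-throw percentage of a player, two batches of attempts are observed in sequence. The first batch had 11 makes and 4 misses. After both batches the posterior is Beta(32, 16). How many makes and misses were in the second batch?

3 makes and 4 misses

Sequential conjugate updates are equivalent to a single update on the pooled data, so total successes = posterior α − prior α and total failures = posterior β − prior β.
Total across both batches: 32−18=14 makes, 16−8=8 misses.
Subtract the first batch: 14−11=3 makes and 8−4=4 misses.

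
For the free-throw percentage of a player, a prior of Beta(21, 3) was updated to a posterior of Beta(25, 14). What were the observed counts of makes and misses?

4 makes and 11 misses

Under Beta–binomial conjugacy the posterior parameters are (a+s, b+f).
So s = 25 − 21 = 4 and f = 14 − 3 = 11.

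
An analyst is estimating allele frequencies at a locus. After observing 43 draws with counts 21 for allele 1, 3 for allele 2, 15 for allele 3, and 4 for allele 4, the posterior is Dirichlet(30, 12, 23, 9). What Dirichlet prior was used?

For a Dirichlet(α) prior with multinomial counts c, the posterior is Dirichlet(α + c) componentwise.
Subtract each count from the matching posterior parameter: 30−21=9, 12−3=9, 23−15=8, 9−4=5.

Dirichlet(9, 9, 8, 5)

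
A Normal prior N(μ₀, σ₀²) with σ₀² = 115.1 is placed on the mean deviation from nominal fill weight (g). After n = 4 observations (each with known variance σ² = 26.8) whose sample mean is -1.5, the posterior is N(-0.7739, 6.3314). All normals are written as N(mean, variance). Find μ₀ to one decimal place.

The posterior mean is a precision-weighted average: μ_n = (τ₀μ₀ + τ_data·x̄)/(τ₀+τ_data), with τ₀=1/σ₀² and τ_data=n/σ².
Here τ₀ = 1/115.1 = 0.008688 and τ_data = 4/26.8 = 0.149254, so τ_n = 0.157942.
Rearranging for μ₀: μ₀ = (μ_n·τ_n − τ_data·x̄)/τ₀ = (-0.7739·0.157942 − 0.149254·-1.5) / 0.008688 = 0.101650/0.008688 ≈ 11.7.

μ₀ = 11.7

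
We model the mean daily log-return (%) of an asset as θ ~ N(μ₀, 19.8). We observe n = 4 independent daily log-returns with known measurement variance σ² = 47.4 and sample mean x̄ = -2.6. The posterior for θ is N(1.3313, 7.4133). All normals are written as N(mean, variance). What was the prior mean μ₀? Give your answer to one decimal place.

With known observation variance, the Normal–Normal posterior has precision τ_n = τ₀ + n/σ² and mean μ_n = (τ₀μ₀ + (n/σ²)x̄)/τ_n.
Here τ₀ = 1/19.8 = 0.050505 and τ_data = 4/47.4 = 0.084388, so τ_n = 0.134893.
Rearranging for μ₀: μ₀ = (μ_n·τ_n − τ_data·x̄)/τ₀ = (1.3313·0.134893 − 0.084388·-2.6) / 0.050505 = 0.398992/0.050505 ≈ 7.9.

μ₀ = 7.9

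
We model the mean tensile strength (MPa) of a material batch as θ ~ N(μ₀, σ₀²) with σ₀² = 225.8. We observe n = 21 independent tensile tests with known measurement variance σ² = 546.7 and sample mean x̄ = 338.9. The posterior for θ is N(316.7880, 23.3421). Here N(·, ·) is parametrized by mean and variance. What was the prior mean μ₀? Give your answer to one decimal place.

μ₀ = 125.0

The posterior mean is a precision-weighted average: μ_n = (τ₀μ₀ + τ_data·x̄)/(τ₀+τ_data), with τ₀=1/σ₀² and τ_data=n/σ².
Here τ₀ = 1/225.8 = 0.004429 and τ_data = 21/546.7 = 0.038412, so τ_n = 0.042841.
Rearranging for μ₀: μ₀ = (μ_n·τ_n − τ_data·x̄)/τ₀ = (316.7880·0.042841 − 0.038412·338.9) / 0.004429 = 0.553688/0.004429 ≈ 125.0.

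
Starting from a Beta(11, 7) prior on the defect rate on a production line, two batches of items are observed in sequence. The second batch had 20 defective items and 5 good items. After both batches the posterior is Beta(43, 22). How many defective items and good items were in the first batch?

Sequential conjugate updates are equivalent to a single update on the pooled data, so total successes = posterior α − prior α and total failures = posterior β − prior β.
Total across both batches: 43−11=32 defective items, 22−7=15 good items.
Subtract the second batch: 32−20=12 defective items and 15−5=10 good items.

12 defective items and 10 good items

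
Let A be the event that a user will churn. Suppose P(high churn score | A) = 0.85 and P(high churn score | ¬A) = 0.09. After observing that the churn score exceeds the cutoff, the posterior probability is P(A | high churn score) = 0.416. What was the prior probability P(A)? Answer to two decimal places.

P(A) = 0.07

In odds form, posterior odds = prior odds × likelihood ratio, so prior odds = posterior odds ÷ LR.
Posterior odds = 0.416/(1−0.416) = 0.7123. LR = 0.85/0.09 = 9.4444.
Prior odds = 0.7123/9.4444 = 0.0754, so P(A) = 0.0754/(1+0.0754) ≈ 0.07.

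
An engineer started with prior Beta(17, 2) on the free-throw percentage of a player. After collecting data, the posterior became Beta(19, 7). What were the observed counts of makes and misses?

2 makes and 5 misses

A Beta(a, b) prior with s successes and f failures in binomial data gives a Beta(a+s, b+f) posterior.
So s = 19 − 17 = 2 and f = 7 − 2 = 5.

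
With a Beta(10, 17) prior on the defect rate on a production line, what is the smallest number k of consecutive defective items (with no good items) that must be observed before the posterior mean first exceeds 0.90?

k = 144

After k defective items and 0 good items the posterior is Beta(10+k, 17), with mean (10+k)/(10+17+k).
Set (10+k)/(27+k) > 0.90 and solve: k > (0.90·27 − 10)/(1 − 0.90) = 143.000.
The smallest integer exceeding 143.000 is 144.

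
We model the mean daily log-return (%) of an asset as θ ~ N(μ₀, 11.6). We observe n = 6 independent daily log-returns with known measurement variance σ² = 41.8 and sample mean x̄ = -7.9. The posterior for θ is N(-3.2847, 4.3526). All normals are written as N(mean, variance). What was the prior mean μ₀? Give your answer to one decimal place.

μ₀ = 4.4

The posterior mean is a precision-weighted average: μ_n = (τ₀μ₀ + τ_data·x̄)/(τ₀+τ_data), with τ₀=1/σ₀² and τ_data=n/σ².
Here τ₀ = 1/11.6 = 0.086207 and τ_data = 6/41.8 = 0.143541, so τ_n = 0.229748.
Rearranging for μ₀: μ₀ = (μ_n·τ_n − τ_data·x̄)/τ₀ = (-3.2847·0.229748 − 0.143541·-7.9) / 0.086207 = 0.379321/0.086207 ≈ 4.4.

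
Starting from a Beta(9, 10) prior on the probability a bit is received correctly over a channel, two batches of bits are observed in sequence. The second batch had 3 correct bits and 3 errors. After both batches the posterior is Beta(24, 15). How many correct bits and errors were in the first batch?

12 correct bits and 2 errors

Because Beta–binomial updating is additive in the counts, the combined data contributed (α_post−α_prior, β_post−β_prior) successes and failures.
Total across both batches: 24−9=15 correct bits, 15−10=5 errors.
Subtract the second batch: 15−3=12 correct bits and 5−3=2 errors.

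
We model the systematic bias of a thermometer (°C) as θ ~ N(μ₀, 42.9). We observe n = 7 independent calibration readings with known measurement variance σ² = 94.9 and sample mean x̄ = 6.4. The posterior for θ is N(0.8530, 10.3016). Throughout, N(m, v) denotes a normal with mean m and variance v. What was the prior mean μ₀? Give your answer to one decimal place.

The posterior mean is a precision-weighted average: μ_n = (τ₀μ₀ + τ_data·x̄)/(τ₀+τ_data), with τ₀=1/σ₀² and τ_data=n/σ².
Here τ₀ = 1/42.9 = 0.023310 and τ_data = 7/94.9 = 0.073762, so τ_n = 0.097072.
Rearranging for μ₀: μ₀ = (μ_n·τ_n − τ_data·x̄)/τ₀ = (0.8530·0.097072 − 0.073762·6.4) / 0.023310 = -0.389274/0.023310 ≈ -16.7.

μ₀ = -16.7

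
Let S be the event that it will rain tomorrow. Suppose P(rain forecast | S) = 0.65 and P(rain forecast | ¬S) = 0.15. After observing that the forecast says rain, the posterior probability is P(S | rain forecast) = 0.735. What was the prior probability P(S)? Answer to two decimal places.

In odds form, posterior odds = prior odds × likelihood ratio, so prior odds = posterior odds ÷ LR.
Posterior odds = 0.735/(1−0.735) = 2.7736. LR = 0.65/0.15 = 4.3333.
Prior odds = 2.7736/4.3333 = 0.6401, so P(S) = 0.6401/(1+0.6401) ≈ 0.39.

P(S) = 0.39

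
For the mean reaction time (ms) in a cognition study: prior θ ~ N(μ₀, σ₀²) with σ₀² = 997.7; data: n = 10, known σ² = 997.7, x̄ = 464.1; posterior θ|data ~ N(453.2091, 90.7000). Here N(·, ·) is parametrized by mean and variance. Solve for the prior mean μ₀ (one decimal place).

With known observation variance, the Normal–Normal posterior has precision τ_n = τ₀ + n/σ² and mean μ_n = (τ₀μ₀ + (n/σ²)x̄)/τ_n.
Here τ₀ = 1/997.7 = 0.001002 and τ_data = 10/997.7 = 0.010023, so τ_n = 0.011025.
Rearranging for μ₀: μ₀ = (μ_n·τ_n − τ_data·x̄)/τ₀ = (453.2091·0.011025 − 0.010023·464.1) / 0.001002 = 0.344956/0.001002 ≈ 344.3.

μ₀ = 344.3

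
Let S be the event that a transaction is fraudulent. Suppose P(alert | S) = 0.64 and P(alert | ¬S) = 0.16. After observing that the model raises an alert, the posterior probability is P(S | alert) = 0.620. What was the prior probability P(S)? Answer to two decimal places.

In odds form, posterior odds = prior odds × likelihood ratio, so prior odds = posterior odds ÷ LR.
Posterior odds = 0.620/(1−0.620) = 1.6316. LR = 0.64/0.16 = 4.0000.
Prior odds = 1.6316/4.0000 = 0.4079, so P(S) = 0.4079/(1+0.4079) ≈ 0.29.

P(S) = 0.29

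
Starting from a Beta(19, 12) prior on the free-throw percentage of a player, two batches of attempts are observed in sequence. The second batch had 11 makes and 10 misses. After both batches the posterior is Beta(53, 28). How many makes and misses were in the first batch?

23 makes and 6 misses

Because Beta–binomial updating is additive in the counts, the combined data contributed (α_post−α_prior, β_post−β_prior) successes and failures.
Total across both batches: 53−19=34 makes, 28−12=16 misses.
Subtract the second batch: 34−11=23 makes and 16−10=6 misses.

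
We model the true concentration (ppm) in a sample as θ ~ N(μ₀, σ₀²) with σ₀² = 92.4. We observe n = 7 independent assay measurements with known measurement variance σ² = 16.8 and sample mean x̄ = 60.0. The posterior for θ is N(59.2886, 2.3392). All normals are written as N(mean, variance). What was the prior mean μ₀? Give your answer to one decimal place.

μ₀ = 31.9

With known observation variance, the Normal–Normal posterior has precision τ_n = τ₀ + n/σ² and mean μ_n = (τ₀μ₀ + (n/σ²)x̄)/τ_n.
Here τ₀ = 1/92.4 = 0.010823 and τ_data = 7/16.8 = 0.416667, so τ_n = 0.427490.
Rearranging for μ₀: μ₀ = (μ_n·τ_n − τ_data·x̄)/τ₀ = (59.2886·0.427490 − 0.416667·60.0) / 0.010823 = 0.345264/0.010823 ≈ 31.9.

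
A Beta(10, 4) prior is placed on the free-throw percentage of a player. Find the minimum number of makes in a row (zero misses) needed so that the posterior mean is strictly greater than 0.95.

After k makes and 0 misses the posterior is Beta(10+k, 4), with mean (10+k)/(10+4+k).
Set (10+k)/(14+k) > 0.95 and solve: k > (0.95·14 − 10)/(1 − 0.95) = 66.000.
The smallest integer exceeding 66.000 is 67, and checking k=67: (77)/(81) = 0.9506 > 0.95.

k = 67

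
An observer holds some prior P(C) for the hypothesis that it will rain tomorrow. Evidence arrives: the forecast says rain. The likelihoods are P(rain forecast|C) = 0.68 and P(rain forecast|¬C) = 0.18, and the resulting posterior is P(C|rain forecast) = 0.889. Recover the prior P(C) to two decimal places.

P(C) = 0.68

In odds form, posterior odds = prior odds × likelihood ratio, so prior odds = posterior odds ÷ LR.
Posterior odds = 0.889/(1−0.889) = 8.0090. LR = 0.68/0.18 = 3.7778.
Prior odds = 8.0090/3.7778 = 2.1200, so P(C) = 2.1200/(1+2.1200) ≈ 0.68.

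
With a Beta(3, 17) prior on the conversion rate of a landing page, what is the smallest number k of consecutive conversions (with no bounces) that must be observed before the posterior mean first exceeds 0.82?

After k conversions and 0 bounces the posterior is Beta(3+k, 17), with mean (3+k)/(3+17+k).
Set (3+k)/(20+k) > 0.82 and solve: k > (0.82·20 − 3)/(1 − 0.82) = 74.444.
The smallest integer exceeding 74.444 is 75, and checking k=75: (78)/(95) = 0.8211 > 0.82.

k = 75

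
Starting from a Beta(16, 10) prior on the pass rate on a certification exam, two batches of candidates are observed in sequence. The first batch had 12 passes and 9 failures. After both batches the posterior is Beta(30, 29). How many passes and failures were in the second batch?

2 passes and 10 failures

Sequential conjugate updates are equivalent to a single update on the pooled data, so total successes = posterior α − prior α and total failures = posterior β − prior β.
Total across both batches: 30−16=14 passes, 29−10=19 failures.
Subtract the first batch: 14−12=2 passes and 19−9=10 failures.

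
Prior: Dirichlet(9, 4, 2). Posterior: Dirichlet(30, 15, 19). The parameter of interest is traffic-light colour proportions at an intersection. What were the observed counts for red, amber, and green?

For a Dirichlet(α) prior with multinomial counts c, the posterior is Dirichlet(α + c) componentwise.
Counts are posterior − prior componentwise: 30−9=21, 15−4=11, 19−2=17.

counts (21, 11, 17)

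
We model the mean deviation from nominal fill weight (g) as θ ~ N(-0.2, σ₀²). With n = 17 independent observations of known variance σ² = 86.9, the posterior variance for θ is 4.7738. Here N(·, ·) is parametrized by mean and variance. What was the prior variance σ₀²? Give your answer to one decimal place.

For the Normal–Normal model with known σ², precisions add: τ_n = τ₀ + n/σ².
So 1/σ₀² = 1/4.7738 − 17/86.9 = 0.209477 − 0.195627 = 0.013850.
Hence σ₀² = 1/0.013850 ≈ 72.2.

σ₀² = 72.2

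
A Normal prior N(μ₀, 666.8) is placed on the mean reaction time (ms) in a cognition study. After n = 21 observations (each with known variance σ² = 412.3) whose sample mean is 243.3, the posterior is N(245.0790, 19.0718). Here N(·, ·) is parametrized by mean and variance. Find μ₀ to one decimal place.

The posterior mean is a precision-weighted average: μ_n = (τ₀μ₀ + τ_data·x̄)/(τ₀+τ_data), with τ₀=1/σ₀² and τ_data=n/σ².
Here τ₀ = 1/666.8 = 0.001500 and τ_data = 21/412.3 = 0.050934, so τ_n = 0.052434.
Rearranging for μ₀: μ₀ = (μ_n·τ_n − τ_data·x̄)/τ₀ = (245.0790·0.052434 − 0.050934·243.3) / 0.001500 = 0.458230/0.001500 ≈ 305.5.

μ₀ = 305.5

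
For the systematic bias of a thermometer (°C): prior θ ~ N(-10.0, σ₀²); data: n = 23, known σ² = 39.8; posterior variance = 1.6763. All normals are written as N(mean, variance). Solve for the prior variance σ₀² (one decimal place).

For the Normal–Normal model with known σ², precisions add: τ_n = τ₀ + n/σ².
So 1/σ₀² = 1/1.6763 − 23/39.8 = 0.596552 − 0.577889 = 0.018663.
Hence σ₀² = 1/0.018663 ≈ 53.6.

σ₀² = 53.6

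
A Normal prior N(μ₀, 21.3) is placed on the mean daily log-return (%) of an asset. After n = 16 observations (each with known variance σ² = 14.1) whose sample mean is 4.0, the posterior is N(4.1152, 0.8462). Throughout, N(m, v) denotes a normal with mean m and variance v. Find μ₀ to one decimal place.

μ₀ = 6.9

With known observation variance, the Normal–Normal posterior has precision τ_n = τ₀ + n/σ² and mean μ_n = (τ₀μ₀ + (n/σ²)x̄)/τ_n.
Here τ₀ = 1/21.3 = 0.046948 and τ_data = 16/14.1 = 1.134752, so τ_n = 1.181700.
Rearranging for μ₀: μ₀ = (μ_n·τ_n − τ_data·x̄)/τ₀ = (4.1152·1.181700 − 1.134752·4.0) / 0.046948 = 0.323924/0.046948 ≈ 6.9.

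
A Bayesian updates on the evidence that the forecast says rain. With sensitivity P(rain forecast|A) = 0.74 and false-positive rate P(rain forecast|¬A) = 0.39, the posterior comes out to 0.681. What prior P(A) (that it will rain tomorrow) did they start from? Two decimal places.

P(A) = 0.53

Bayes' rule in odds form gives O(A|E) = O(A)·[P(E|A)/P(E|¬A)], hence O(A) = O(A|E)/LR.
Posterior odds = 0.681/(1−0.681) = 2.1348. LR = 0.74/0.39 = 1.8974.
Prior odds = 2.1348/1.8974 = 1.1251, so P(A) = 1.1251/(1+1.1251) ≈ 0.53.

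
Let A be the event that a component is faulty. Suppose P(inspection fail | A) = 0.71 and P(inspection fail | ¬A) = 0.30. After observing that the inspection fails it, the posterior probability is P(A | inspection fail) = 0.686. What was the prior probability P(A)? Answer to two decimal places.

In odds form, posterior odds = prior odds × likelihood ratio, so prior odds = posterior odds ÷ LR.
Posterior odds = 0.686/(1−0.686) = 2.1847. LR = 0.71/0.30 = 2.3667.
Prior odds = 2.1847/2.3667 = 0.9231, so P(A) = 0.9231/(1+0.9231) ≈ 0.48.

P(A) = 0.48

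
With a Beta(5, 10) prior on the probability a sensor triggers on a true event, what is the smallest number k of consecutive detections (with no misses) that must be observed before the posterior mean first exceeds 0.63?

k = 13

After k detections and 0 misses the posterior is Beta(5+k, 10), with mean (5+k)/(5+10+k).
Set (5+k)/(15+k) > 0.63 and solve: k > (0.63·15 − 5)/(1 − 0.63) = 12.027.
The smallest integer exceeding 12.027 is 13, and checking k=13: (18)/(28) = 0.6429 > 0.63.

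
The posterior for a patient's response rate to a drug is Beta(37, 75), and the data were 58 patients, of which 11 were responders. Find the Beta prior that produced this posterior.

Beta is conjugate to the binomial likelihood: posterior = Beta(α+s, β+f).
Subtract the data counts: 37−11=26, 75−47=28.

Beta(26, 28)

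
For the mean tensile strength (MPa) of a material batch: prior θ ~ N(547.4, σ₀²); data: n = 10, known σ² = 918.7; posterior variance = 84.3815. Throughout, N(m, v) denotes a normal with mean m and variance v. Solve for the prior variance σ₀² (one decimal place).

For the Normal–Normal model with known σ², precisions add: τ_n = τ₀ + n/σ².
So 1/σ₀² = 1/84.3815 − 10/918.7 = 0.011851 − 0.010885 = 0.000966.
Hence σ₀² = 1/0.000966 ≈ 1035.2.

σ₀² = 1035.2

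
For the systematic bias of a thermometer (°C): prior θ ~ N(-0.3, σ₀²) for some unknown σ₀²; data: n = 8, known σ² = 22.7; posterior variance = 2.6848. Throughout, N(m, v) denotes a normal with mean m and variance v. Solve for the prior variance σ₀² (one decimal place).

σ₀² = 49.9

For the Normal–Normal model with known σ², precisions add: τ_n = τ₀ + n/σ².
So 1/σ₀² = 1/2.6848 − 8/22.7 = 0.372467 − 0.352423 = 0.020044.
Hence σ₀² = 1/0.020044 ≈ 49.9.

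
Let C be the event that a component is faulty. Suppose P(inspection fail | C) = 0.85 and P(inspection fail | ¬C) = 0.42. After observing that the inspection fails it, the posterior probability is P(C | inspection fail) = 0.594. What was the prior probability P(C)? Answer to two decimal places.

Bayes' rule in odds form gives O(C|E) = O(C)·[P(E|C)/P(E|¬C)], hence O(C) = O(C|E)/LR.
Posterior odds = 0.594/(1−0.594) = 1.4631. LR = 0.85/0.42 = 2.0238.
Prior odds = 1.4631/2.0238 = 0.7229, so P(C) = 0.7229/(1+0.7229) ≈ 0.42.

P(C) = 0.42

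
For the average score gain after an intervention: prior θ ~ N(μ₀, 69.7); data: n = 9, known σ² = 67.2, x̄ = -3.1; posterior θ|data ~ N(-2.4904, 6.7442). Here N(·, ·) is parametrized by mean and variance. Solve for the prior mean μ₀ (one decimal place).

With known observation variance, the Normal–Normal posterior has precision τ_n = τ₀ + n/σ² and mean μ_n = (τ₀μ₀ + (n/σ²)x̄)/τ_n.
Here τ₀ = 1/69.7 = 0.014347 and τ_data = 9/67.2 = 0.133929, so τ_n = 0.148276.
Rearranging for μ₀: μ₀ = (μ_n·τ_n − τ_data·x̄)/τ₀ = (-2.4904·0.148276 − 0.133929·-3.1) / 0.014347 = 0.045913/0.014347 ≈ 3.2.

μ₀ = 3.2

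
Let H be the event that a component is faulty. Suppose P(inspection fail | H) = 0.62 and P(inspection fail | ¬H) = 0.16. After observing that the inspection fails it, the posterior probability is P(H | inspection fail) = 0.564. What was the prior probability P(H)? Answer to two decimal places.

Bayes' rule in odds form gives O(H|E) = O(H)·[P(E|H)/P(E|¬H)], hence O(H) = O(H|E)/LR.
Posterior odds = 0.564/(1−0.564) = 1.2936. LR = 0.62/0.16 = 3.8750.
Prior odds = 1.2936/3.8750 = 0.3338, so P(H) = 0.3338/(1+0.3338) ≈ 0.25.

P(H) = 0.25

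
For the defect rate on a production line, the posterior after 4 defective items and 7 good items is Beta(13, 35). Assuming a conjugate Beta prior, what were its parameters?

Beta(9, 28)

Beta is conjugate to the binomial likelihood: posterior = Beta(a+s, b+f).
So a = 13 − 4 = 9 and b = 35 − 7 = 28.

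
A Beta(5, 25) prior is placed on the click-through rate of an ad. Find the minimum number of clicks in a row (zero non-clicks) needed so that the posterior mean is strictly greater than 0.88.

After k clicks and 0 non-clicks the posterior is Beta(5+k, 25), with mean (5+k)/(5+25+k).
Set (5+k)/(30+k) > 0.88 and solve: k > (0.88·30 − 5)/(1 − 0.88) = 178.333.
The smallest integer exceeding 178.333 is 179.

k = 179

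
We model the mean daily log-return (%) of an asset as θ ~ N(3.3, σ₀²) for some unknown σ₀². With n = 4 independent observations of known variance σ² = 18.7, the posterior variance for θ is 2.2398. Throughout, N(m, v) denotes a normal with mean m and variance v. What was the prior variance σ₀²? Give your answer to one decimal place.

Posterior precision equals prior precision plus data precision: 1/σ_n² = 1/σ₀² + n/σ².
So 1/σ₀² = 1/2.2398 − 4/18.7 = 0.446468 − 0.213904 = 0.232564.
Hence σ₀² = 1/0.232564 ≈ 4.3.

σ₀² = 4.3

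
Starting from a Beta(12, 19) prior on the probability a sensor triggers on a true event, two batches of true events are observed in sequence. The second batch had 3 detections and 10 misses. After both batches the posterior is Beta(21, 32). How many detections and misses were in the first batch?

Sequential conjugate updates are equivalent to a single update on the pooled data, so total successes = posterior α − prior α and total failures = posterior β − prior β.
Total across both batches: 21−12=9 detections, 32−19=13 misses.
Subtract the second batch: 9−3=6 detections and 13−10=3 misses.

6 detections and 3 misses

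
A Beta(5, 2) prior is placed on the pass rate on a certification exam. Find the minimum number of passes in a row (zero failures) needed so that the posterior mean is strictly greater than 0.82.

k = 5

After k passes and 0 failures the posterior is Beta(5+k, 2), with mean (5+k)/(5+2+k).
Set (5+k)/(7+k) > 0.82 and solve: k > (0.82·7 − 5)/(1 − 0.82) = 4.111.
The smallest integer exceeding 4.111 is 5, and checking k=5: (10)/(12) = 0.8333 > 0.82.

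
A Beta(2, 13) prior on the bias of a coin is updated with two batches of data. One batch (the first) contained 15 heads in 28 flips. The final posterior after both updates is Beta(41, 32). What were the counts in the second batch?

24 heads and 6 tails

Sequential conjugate updates are equivalent to a single update on the pooled data, so total successes = posterior α − prior α and total failures = posterior β − prior β.
Total across both batches: 41−2=39 heads, 32−13=19 tails.
Subtract the first batch: 39−15=24 heads and 19−13=6 tails.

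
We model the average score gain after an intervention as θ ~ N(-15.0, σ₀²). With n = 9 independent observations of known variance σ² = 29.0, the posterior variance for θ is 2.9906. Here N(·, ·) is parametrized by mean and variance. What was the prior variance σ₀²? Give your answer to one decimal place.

σ₀² = 41.6

Posterior precision equals prior precision plus data precision: 1/σ_n² = 1/σ₀² + n/σ².
So 1/σ₀² = 1/2.9906 − 9/29.0 = 0.334381 − 0.310345 = 0.024036.
Hence σ₀² = 1/0.024036 ≈ 41.6.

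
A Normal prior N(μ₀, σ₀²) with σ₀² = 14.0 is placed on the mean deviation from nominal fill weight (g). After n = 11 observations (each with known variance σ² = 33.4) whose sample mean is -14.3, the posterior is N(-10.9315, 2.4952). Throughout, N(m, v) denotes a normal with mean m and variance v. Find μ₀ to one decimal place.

With known observation variance, the Normal–Normal posterior has precision τ_n = τ₀ + n/σ² and mean μ_n = (τ₀μ₀ + (n/σ²)x̄)/τ_n.
Here τ₀ = 1/14.0 = 0.071429 and τ_data = 11/33.4 = 0.329341, so τ_n = 0.400770.
Rearranging for μ₀: μ₀ = (μ_n·τ_n − τ_data·x̄)/τ₀ = (-10.9315·0.400770 − 0.329341·-14.3) / 0.071429 = 0.328559/0.071429 ≈ 4.6.

μ₀ = 4.6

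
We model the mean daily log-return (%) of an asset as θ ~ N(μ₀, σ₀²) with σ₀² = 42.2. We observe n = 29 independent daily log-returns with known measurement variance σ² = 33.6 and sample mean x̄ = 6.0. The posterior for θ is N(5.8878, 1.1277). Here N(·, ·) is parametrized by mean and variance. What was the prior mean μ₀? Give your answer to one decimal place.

With known observation variance, the Normal–Normal posterior has precision τ_n = τ₀ + n/σ² and mean μ_n = (τ₀μ₀ + (n/σ²)x̄)/τ_n.
Here τ₀ = 1/42.2 = 0.023697 and τ_data = 29/33.6 = 0.863095, so τ_n = 0.886792.
Rearranging for μ₀: μ₀ = (μ_n·τ_n − τ_data·x̄)/τ₀ = (5.8878·0.886792 − 0.863095·6.0) / 0.023697 = 0.042684/0.023697 ≈ 1.8.

μ₀ = 1.8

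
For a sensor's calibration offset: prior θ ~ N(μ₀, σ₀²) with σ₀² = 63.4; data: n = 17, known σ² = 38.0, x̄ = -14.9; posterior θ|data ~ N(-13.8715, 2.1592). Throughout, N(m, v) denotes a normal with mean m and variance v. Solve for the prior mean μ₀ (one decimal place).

The posterior mean is a precision-weighted average: μ_n = (τ₀μ₀ + τ_data·x̄)/(τ₀+τ_data), with τ₀=1/σ₀² and τ_data=n/σ².
Here τ₀ = 1/63.4 = 0.015773 and τ_data = 17/38.0 = 0.447368, so τ_n = 0.463141.
Rearranging for μ₀: μ₀ = (μ_n·τ_n − τ_data·x̄)/τ₀ = (-13.8715·0.463141 − 0.447368·-14.9) / 0.015773 = 0.241323/0.015773 ≈ 15.3.

μ₀ = 15.3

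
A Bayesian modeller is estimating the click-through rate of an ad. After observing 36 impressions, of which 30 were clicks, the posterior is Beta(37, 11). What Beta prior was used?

Beta(7, 5)

Under Beta–binomial conjugacy the posterior parameters are (α+s, β+f).
So α = 37 − 30 = 7 and β = 11 − 6 = 5.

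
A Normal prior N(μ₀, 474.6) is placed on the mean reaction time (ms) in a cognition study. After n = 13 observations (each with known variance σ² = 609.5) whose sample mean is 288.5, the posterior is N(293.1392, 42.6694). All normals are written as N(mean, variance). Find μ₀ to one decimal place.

With known observation variance, the Normal–Normal posterior has precision τ_n = τ₀ + n/σ² and mean μ_n = (τ₀μ₀ + (n/σ²)x̄)/τ_n.
Here τ₀ = 1/474.6 = 0.002107 and τ_data = 13/609.5 = 0.021329, so τ_n = 0.023436.
Rearranging for μ₀: μ₀ = (μ_n·τ_n − τ_data·x̄)/τ₀ = (293.1392·0.023436 − 0.021329·288.5) / 0.002107 = 0.716594/0.002107 ≈ 340.1.

μ₀ = 340.1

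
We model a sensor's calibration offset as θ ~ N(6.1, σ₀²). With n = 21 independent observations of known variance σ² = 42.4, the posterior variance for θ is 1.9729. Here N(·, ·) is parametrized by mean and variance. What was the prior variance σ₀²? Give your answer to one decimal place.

For the Normal–Normal model with known σ², precisions add: τ_n = τ₀ + n/σ².
So 1/σ₀² = 1/1.9729 − 21/42.4 = 0.506868 − 0.495283 = 0.011585.
Hence σ₀² = 1/0.011585 ≈ 86.3.

σ₀² = 86.3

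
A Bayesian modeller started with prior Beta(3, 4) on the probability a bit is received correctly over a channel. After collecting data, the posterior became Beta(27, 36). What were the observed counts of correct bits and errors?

Under Beta–binomial conjugacy the posterior parameters are (a+s, b+f).
So s = 27 − 3 = 24 and f = 36 − 4 = 32.

24 correct bits and 32 errors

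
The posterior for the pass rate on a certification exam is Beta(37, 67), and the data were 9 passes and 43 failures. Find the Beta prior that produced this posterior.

Beta(28, 24)

Beta is conjugate to the binomial likelihood: posterior = Beta(a+s, b+f).
Subtract the data counts: 37−9=28, 67−43=24.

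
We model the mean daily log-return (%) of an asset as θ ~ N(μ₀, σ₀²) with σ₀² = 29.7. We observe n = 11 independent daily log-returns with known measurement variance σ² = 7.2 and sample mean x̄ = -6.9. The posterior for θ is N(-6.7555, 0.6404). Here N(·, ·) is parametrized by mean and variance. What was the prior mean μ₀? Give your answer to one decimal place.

With known observation variance, the Normal–Normal posterior has precision τ_n = τ₀ + n/σ² and mean μ_n = (τ₀μ₀ + (n/σ²)x̄)/τ_n.
Here τ₀ = 1/29.7 = 0.033670 and τ_data = 11/7.2 = 1.527778, so τ_n = 1.561448.
Rearranging for μ₀: μ₀ = (μ_n·τ_n − τ_data·x̄)/τ₀ = (-6.7555·1.561448 − 1.527778·-6.9) / 0.033670 = -0.006694/0.033670 ≈ -0.2.

μ₀ = -0.2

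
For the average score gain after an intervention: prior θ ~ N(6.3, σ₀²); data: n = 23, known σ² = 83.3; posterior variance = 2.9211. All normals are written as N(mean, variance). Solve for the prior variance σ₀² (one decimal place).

For the Normal–Normal model with known σ², precisions add: τ_n = τ₀ + n/σ².
So 1/σ₀² = 1/2.9211 − 23/83.3 = 0.342337 − 0.276110 = 0.066227.
Hence σ₀² = 1/0.066227 ≈ 15.1.

σ₀² = 15.1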